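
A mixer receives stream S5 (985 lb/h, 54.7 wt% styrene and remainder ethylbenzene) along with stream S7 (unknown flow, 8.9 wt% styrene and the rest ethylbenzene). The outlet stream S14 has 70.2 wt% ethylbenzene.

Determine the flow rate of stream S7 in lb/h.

1174 lb/h

Let S7 be the unknown flow. Total out = 985 + S7.
ethylbenzene balance: 446.21 + 0.911·S7 = 0.702·(985 + S7)
(0.911 − 0.702)·S7 = 0.702×985 − 446.21 = 245.26
S7 = 245.26 / 0.209 = 1173.5 lb/h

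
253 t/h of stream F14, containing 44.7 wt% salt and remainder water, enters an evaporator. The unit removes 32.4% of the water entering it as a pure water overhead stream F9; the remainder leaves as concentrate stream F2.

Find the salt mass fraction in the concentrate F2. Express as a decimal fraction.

salt is not removed: 253×0.447 = 113.09 t/h of salt enters F2.
water entering = 253×0.553 = 139.91 t/h; overhead removed = 0.324×139.91 = 45.331 t/h.
Concentrate = 253 − 45.331 = 207.67 t/h.
Mass fraction = 113.09/207.67 = 0.5446.

0.5446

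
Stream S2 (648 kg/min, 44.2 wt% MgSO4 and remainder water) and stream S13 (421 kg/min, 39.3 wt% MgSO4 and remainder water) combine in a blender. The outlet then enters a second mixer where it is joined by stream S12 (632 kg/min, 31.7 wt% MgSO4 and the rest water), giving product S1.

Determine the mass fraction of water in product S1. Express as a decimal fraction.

Overall, product flow = 1701 kg/min.
water in = 648×0.558 + 421×0.607 + 632×0.683 = 1048.8 kg/min.
water fraction in S1 = 0.6166.

0.6166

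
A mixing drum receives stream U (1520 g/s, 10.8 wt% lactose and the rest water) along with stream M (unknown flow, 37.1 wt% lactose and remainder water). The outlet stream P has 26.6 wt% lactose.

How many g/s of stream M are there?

Let M be the unknown flow. Total out = 1520 + M.
lactose balance: 164.16 + 0.371·M = 0.266·(1520 + M)
(0.371 − 0.266)·M = 0.266×1520 − 164.16 = 240.16
M = 240.16 / 0.105 = 2287.2 g/s

2287 g/s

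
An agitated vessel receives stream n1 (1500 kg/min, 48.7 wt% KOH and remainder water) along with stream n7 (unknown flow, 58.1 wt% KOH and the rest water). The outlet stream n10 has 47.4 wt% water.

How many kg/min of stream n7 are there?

Let n7 be the unknown flow. Total out = 1500 + n7.
water balance: 769.5 + 0.419·n7 = 0.474·(1500 + n7)
(0.419 − 0.474)·n7 = 0.474×1500 − 769.5 = -58.5
n7 = -58.5 / -0.055 = 1063.6 kg/min

1064 kg/min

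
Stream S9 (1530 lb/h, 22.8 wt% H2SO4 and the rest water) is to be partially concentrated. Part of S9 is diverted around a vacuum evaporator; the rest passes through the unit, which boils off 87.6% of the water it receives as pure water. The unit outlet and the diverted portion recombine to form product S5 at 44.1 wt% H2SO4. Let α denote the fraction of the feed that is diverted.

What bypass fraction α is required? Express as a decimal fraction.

All 1530×0.228 = 348.84 lb/h of H2SO4 reaches S5, so S5 = 348.84/0.441 = 791.02 lb/h and vapour = 738.98 lb/h.
The evaporator receives (1−α)·1530 of feed at 0.772 water and removes 0.876 of that water:
0.876×0.772×(1−α)×1530 = 738.98
(1−α) = 738.98/1034.7 = 0.7142;  α = 0.2858.

0.286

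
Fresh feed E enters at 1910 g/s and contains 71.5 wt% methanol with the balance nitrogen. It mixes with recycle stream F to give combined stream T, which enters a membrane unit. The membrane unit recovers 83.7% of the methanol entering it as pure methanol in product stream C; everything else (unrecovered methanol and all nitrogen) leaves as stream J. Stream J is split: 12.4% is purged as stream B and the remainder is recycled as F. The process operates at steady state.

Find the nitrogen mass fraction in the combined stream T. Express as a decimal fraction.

nitrogen enters only via E and leaves only via the purge: 1910×0.285 = 0.124×(nitrogen in J), and the membrane unit passes all nitrogen, so nitrogen in T = nitrogen in J = 4389.9 g/s.
methanol in T: m_A = 1910×0.715 + (1−0.124)·(1−0.837)·m_A, so m_A = 1365.6/0.8572 = 1593.1 g/s.
T = 1593.1 + 4389.9 = 5983 g/s.
nitrogen fraction in T = 4389.9/5983 = 0.734.

0.734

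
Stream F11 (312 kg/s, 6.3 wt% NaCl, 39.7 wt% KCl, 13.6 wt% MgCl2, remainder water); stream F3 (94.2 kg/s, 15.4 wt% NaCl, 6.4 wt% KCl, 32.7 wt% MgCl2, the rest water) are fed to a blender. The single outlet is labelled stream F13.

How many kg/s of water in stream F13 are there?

168.9 kg/s

water out = water in = 312×0.404 + 94.2×0.455 = 168.91 kg/s.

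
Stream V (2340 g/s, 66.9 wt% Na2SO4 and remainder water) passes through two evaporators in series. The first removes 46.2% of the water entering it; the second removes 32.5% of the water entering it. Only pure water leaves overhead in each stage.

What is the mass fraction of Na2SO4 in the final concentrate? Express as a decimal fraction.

water in feed = 2340×0.331 = 774.54 g/s.
After stage 1: water left = (1−0.462)×774.54 = 416.7; stream total = 1982.2 g/s.
After stage 2: water left = (1−0.325)×416.7 = 281.27; final concentrate = 1846.7 g/s.
Na2SO4 fraction = 1565.5/1846.7 = 0.848.

0.848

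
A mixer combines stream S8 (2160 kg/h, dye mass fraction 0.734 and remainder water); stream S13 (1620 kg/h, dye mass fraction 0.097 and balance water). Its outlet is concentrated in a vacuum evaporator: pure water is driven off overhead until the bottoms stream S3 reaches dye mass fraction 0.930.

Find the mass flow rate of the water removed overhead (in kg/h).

dye entering = 2160×0.734 + 1620×0.097 = 1742.6 kg/h.
All dye reports to S3, so S3 = 1742.6/0.930 = 1873.7 kg/h.
Total feed = 3780 kg/h; overhead = 3780 − 1873.7 = 1906.3 kg/h.

1906 kg/h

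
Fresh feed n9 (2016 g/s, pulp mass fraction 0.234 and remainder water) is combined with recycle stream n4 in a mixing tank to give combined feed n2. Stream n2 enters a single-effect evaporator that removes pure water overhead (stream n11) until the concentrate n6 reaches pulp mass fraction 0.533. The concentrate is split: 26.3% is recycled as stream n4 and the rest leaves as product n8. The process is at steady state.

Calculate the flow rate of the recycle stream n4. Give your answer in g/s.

Overall pulp balance (none leaves overhead): pulp in fresh feed = pulp in product, i.e. 2016×0.234 = (1−0.263)·n6·0.533.
n6 = 471.74/(0.533×0.737) = 1200.9 g/s.
Recycle n4 = 0.263×1200.9 = 315.84 g/s.

315.8 g/s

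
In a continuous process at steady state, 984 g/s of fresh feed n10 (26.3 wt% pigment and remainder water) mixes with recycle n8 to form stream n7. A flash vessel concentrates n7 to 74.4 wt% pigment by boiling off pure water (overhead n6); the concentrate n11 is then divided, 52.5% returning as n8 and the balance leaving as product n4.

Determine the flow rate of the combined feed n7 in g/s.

Overall pigment balance (none leaves overhead): pigment in fresh feed = pigment in product, i.e. 984×0.263 = (1−0.525)·n11·0.744.
n11 = 258.79/(0.744×0.475) = 732.29 g/s.
Recycle n8 = 0.525×732.29 = 384.45 g/s.
Combined feed n7 = 984 + 384.45 = 1368.5 g/s.

1368 g/s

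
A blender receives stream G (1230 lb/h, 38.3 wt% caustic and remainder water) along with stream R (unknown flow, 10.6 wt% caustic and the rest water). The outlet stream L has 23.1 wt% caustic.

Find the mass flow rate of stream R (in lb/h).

Let R be the unknown flow. Total out = 1230 + R.
caustic balance: 471.09 + 0.106·R = 0.231·(1230 + R)
(0.106 − 0.231)·R = 0.231×1230 − 471.09 = -186.96
R = -186.96 / -0.125 = 1495.7 lb/h

1496 lb/h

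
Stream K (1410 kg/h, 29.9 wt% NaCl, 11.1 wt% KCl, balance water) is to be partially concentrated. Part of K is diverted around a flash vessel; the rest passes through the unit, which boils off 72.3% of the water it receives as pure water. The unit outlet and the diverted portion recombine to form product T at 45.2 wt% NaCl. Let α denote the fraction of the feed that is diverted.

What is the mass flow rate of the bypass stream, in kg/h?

291.1 kg/h

All 1410×0.299 = 421.59 kg/h of NaCl reaches T, so T = 421.59/0.452 = 932.72 kg/h and vapour = 477.28 kg/h.
The evaporator receives (1−α)·1410 of feed at 0.590 water and removes 0.723 of that water:
0.723×0.590×(1−α)×1410 = 477.28
(1−α) = 477.28/601.46 = 0.7935;  α = 0.2065.
Bypass flow = 0.2065×1410 = 291.12 kg/h.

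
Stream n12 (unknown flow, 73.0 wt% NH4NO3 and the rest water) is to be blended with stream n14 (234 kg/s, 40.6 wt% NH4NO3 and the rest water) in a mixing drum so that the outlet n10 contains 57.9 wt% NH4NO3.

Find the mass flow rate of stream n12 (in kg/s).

268.1 kg/s

Let n12 be the unknown flow. Total out = 234 + n12.
NH4NO3 balance: 95.004 + 0.730·n12 = 0.579·(234 + n12)
(0.730 − 0.579)·n12 = 0.579×234 − 95.004 = 40.482
n12 = 40.482 / 0.151 = 268.09 kg/s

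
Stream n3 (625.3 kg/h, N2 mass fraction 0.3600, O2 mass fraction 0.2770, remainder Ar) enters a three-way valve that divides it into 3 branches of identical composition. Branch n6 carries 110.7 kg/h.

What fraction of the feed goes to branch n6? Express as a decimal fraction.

0.177

Fraction to n6 = 110.7/625.3 = 0.1770.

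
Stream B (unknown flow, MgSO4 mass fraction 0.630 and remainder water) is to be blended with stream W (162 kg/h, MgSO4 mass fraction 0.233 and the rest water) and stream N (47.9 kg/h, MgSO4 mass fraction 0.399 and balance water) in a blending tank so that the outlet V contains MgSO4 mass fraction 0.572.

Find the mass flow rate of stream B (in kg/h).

1090 kg/h

Let B be the unknown flow. Total out = 209.9 + B.
MgSO4 balance: 56.858 + 0.630·B = 0.572·(209.9 + B)
(0.630 − 0.572)·B = 0.572×209.9 − 56.858 = 63.205
B = 63.205 / 0.058 = 1089.7 kg/h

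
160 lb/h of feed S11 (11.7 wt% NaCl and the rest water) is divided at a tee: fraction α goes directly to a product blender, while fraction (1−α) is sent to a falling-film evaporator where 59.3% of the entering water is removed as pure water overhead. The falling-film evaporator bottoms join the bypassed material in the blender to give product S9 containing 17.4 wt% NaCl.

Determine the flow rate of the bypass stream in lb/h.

59.9 lb/h

All 160×0.117 = 18.72 lb/h of NaCl reaches S9, so S9 = 18.72/0.174 = 107.59 lb/h and vapour = 52.414 lb/h.
The evaporator receives (1−α)·160 of feed at 0.883 water and removes 0.593 of that water:
0.593×0.883×(1−α)×160 = 52.414
(1−α) = 52.414/83.779 = 0.6256;  α = 0.3744.
Bypass flow = 0.3744×160 = 59.901 lb/h.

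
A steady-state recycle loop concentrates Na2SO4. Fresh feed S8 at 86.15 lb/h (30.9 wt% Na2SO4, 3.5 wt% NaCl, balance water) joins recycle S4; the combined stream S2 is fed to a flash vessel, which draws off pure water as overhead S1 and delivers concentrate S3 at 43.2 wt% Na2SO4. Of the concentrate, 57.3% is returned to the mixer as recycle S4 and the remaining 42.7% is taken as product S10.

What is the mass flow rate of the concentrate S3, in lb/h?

144.3 lb/h

Overall Na2SO4 balance (none leaves overhead): Na2SO4 in fresh feed = Na2SO4 in product, i.e. 86.15×0.309 = (1−0.573)·S3·0.432.
S3 = 26.62/(0.432×0.427) = 144.31 lb/h.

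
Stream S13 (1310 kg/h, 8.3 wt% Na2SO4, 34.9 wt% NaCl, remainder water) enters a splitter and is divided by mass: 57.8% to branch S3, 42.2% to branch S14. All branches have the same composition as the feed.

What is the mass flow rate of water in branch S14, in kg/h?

314 kg/h

Branch S14 total = 0.422×1310 = 552.82 kg/h.
water in S14 = 0.568×552.82 = 314 kg/h.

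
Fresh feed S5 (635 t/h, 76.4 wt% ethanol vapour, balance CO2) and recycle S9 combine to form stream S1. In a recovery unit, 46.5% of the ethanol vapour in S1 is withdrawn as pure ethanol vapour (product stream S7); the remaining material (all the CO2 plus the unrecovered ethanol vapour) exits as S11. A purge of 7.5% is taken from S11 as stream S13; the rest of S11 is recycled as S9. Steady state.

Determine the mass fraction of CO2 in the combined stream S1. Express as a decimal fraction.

0.675

CO2 enters only via S5 and leaves only via the purge: 635×0.236 = 0.075×(CO2 in S11), and the recovery unit passes all CO2, so CO2 in S1 = CO2 in S11 = 1998.1 t/h.
ethanol vapour in S1: m_A = 635×0.764 + (1−0.075)·(1−0.465)·m_A, so m_A = 485.14/0.5051 = 960.44 t/h.
S1 = 960.44 + 1998.1 = 2958.6 t/h.
CO2 fraction in S1 = 1998.1/2958.6 = 0.675.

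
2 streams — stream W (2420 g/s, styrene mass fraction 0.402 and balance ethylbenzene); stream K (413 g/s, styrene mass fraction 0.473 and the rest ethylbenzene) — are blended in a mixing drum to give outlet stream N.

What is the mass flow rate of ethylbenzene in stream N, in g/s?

1665 g/s

ethylbenzene out = ethylbenzene in = 2420×0.598 + 413×0.527 = 1664.8 g/s.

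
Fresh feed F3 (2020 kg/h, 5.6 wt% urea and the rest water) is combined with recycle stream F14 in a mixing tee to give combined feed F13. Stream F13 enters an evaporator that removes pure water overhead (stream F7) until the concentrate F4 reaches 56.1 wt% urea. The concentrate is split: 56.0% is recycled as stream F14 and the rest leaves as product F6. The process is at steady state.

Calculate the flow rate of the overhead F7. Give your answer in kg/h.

1818 kg/h

Overall urea balance (none leaves overhead): urea in fresh feed = urea in product, i.e. 2020×0.056 = (1−0.560)·F4·0.561.
F4 = 113.12/(0.561×0.440) = 458.27 kg/h.
Recycle F14 = 0.560×458.27 = 256.63 kg/h.
Combined feed F13 = 2020 + 256.63 = 2276.6 kg/h.
Overhead F7 = F13 − F4 = 2276.6 − 458.27 = 1818.4 kg/h.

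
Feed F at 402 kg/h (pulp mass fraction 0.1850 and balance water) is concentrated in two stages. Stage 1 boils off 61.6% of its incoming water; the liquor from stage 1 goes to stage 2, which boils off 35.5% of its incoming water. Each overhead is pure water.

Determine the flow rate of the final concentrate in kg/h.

155.5 kg/h

water in feed = 402×0.815 = 327.63 kg/h.
After stage 1: water left = (1−0.616)×327.63 = 125.81; stream total = 200.18 kg/h.
After stage 2: water left = (1−0.355)×125.81 = 81.147; final concentrate = 155.52 kg/h.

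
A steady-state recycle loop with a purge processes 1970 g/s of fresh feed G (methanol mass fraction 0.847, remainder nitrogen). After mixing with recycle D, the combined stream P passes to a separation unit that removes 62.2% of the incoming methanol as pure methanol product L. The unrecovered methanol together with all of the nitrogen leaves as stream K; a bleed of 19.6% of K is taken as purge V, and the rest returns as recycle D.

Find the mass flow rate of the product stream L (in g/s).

methanol in P: m_A = 1970×0.847 + (1−0.196)·(1−0.622)·m_A, so m_A = 1668.6/0.6961 = 2397.1 g/s.
Product L = 0.622×2397.1 = 1491 g/s.

1491 g/s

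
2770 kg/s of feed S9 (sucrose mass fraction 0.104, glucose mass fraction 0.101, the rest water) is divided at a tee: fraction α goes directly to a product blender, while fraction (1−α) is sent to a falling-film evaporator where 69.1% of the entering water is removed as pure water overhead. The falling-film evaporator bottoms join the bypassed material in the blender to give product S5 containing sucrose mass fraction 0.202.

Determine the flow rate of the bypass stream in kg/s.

323.7 kg/s

All 2770×0.104 = 288.08 kg/s of sucrose reaches S5, so S5 = 288.08/0.202 = 1426.1 kg/s and vapour = 1343.9 kg/s.
The evaporator receives (1−α)·2770 of feed at 0.795 water and removes 0.691 of that water:
0.691×0.795×(1−α)×2770 = 1343.9
(1−α) = 1343.9/1521.7 = 0.8831;  α = 0.1169.
Bypass flow = 0.1169×2770 = 323.7 kg/s.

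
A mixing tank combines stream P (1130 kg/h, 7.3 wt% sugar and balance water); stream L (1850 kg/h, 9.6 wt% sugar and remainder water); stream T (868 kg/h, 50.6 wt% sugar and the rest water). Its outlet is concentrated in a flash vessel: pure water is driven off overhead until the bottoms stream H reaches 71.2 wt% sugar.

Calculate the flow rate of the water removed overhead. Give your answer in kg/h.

2866 kg/h

sugar entering = 1130×0.073 + 1850×0.096 + 868×0.506 = 699.3 kg/h.
All sugar reports to H, so H = 699.3/0.712 = 982.16 kg/h.
Total feed = 3848 kg/h; overhead = 3848 − 982.16 = 2865.8 kg/h.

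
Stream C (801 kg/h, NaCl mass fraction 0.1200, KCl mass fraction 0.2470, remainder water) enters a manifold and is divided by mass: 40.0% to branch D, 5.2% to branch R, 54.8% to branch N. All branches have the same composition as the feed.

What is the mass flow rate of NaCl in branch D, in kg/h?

Branch D total = 0.400×801 = 320.4 kg/h.
NaCl in D = 0.120×320.4 = 38.448 kg/h.

38.45 kg/h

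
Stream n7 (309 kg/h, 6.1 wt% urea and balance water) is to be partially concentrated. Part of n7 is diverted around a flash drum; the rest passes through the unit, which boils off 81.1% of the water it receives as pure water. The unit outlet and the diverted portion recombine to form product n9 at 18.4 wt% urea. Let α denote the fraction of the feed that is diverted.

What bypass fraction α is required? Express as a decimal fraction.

0.122

All 309×0.061 = 18.849 kg/h of urea reaches n9, so n9 = 18.849/0.184 = 102.44 kg/h and vapour = 206.56 kg/h.
The evaporator receives (1−α)·309 of feed at 0.939 water and removes 0.811 of that water:
0.811×0.939×(1−α)×309 = 206.56
(1−α) = 206.56/235.31 = 0.8778;  α = 0.1222.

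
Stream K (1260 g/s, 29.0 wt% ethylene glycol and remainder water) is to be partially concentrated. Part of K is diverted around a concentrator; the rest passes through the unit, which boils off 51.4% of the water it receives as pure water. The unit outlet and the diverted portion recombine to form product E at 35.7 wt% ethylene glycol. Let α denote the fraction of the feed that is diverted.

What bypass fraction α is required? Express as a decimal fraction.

0.486

All 1260×0.290 = 365.4 g/s of ethylene glycol reaches E, so E = 365.4/0.357 = 1023.5 g/s and vapour = 236.47 g/s.
The evaporator receives (1−α)·1260 of feed at 0.710 water and removes 0.514 of that water:
0.514×0.710×(1−α)×1260 = 236.47
(1−α) = 236.47/459.82 = 0.5143;  α = 0.4857.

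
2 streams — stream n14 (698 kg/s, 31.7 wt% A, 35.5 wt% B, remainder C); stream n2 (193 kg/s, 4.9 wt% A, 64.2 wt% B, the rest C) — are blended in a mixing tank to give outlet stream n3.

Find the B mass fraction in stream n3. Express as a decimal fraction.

Total flow out = 698 + 193 = 891 kg/s.
B in = 698×0.355 + 193×0.642 = 371.7 kg/s.
B mass fraction in n3 = 371.7/891 = 0.417.

0.417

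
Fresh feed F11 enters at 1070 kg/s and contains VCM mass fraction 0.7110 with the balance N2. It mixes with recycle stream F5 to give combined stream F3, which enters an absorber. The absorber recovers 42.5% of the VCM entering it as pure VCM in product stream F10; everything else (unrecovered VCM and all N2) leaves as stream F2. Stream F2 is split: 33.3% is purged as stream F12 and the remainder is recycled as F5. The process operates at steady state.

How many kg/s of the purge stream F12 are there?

N2 enters only via F11 and leaves only via the purge: 1070×0.289 = 0.333×(N2 in F2), and the absorber passes all N2, so N2 in F3 = N2 in F2 = 928.62 kg/s.
VCM in F3: m_A = 1070×0.711 + (1−0.333)·(1−0.425)·m_A, so m_A = 760.77/0.6165 = 1234.1 kg/s.
F2 = (1−0.425)×1234.1 + 928.62 = 1638.2 kg/s.
Purge F12 = 0.333×1638.2 = 545.52 kg/s.

545.5 kg/s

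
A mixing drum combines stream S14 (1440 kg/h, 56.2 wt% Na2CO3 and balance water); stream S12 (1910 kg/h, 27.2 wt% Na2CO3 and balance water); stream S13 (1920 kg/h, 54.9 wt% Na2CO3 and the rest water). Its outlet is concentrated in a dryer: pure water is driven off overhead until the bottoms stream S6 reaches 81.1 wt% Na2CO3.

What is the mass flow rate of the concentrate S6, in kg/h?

Na2CO3 entering = 1440×0.562 + 1910×0.272 + 1920×0.549 = 2382.9 kg/h.
All Na2CO3 reports to S6, so S6 = 2382.9/0.811 = 2938.2 kg/h.

2938 kg/h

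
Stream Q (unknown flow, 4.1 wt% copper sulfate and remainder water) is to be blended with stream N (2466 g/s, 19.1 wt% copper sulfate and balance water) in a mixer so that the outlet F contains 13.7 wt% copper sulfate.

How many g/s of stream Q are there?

Let Q be the unknown flow. Total out = 2466 + Q.
copper sulfate balance: 471.01 + 0.041·Q = 0.137·(2466 + Q)
(0.041 − 0.137)·Q = 0.137×2466 − 471.01 = -133.16
Q = -133.16 / -0.096 = 1387.1 g/s

1387 g/s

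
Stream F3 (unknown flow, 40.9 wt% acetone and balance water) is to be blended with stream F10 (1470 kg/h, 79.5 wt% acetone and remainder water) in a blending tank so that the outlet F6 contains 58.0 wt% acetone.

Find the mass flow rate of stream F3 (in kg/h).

1848 kg/h

Let F3 be the unknown flow. Total out = 1470 + F3.
acetone balance: 1168.7 + 0.409·F3 = 0.580·(1470 + F3)
(0.409 − 0.580)·F3 = 0.580×1470 − 1168.7 = -316.05
F3 = -316.05 / -0.171 = 1848.2 kg/h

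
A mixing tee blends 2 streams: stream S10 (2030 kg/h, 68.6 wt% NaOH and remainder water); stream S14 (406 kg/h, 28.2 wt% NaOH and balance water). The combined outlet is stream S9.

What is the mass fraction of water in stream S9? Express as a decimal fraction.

Total flow out = 2030 + 406 = 2436 kg/h.
water in = 2030×0.314 + 406×0.718 = 928.93 kg/h.
water mass fraction in S9 = 928.93/2436 = 0.381.

0.381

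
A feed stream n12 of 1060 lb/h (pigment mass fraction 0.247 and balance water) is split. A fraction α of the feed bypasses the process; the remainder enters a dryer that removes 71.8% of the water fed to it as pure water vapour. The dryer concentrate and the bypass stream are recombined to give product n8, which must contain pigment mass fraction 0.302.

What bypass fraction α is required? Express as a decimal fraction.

0.663

All 1060×0.247 = 261.82 lb/h of pigment reaches n8, so n8 = 261.82/0.302 = 866.95 lb/h and vapour = 193.05 lb/h.
The evaporator receives (1−α)·1060 of feed at 0.753 water and removes 0.718 of that water:
0.718×0.753×(1−α)×1060 = 193.05
(1−α) = 193.05/573.09 = 0.3368;  α = 0.6632.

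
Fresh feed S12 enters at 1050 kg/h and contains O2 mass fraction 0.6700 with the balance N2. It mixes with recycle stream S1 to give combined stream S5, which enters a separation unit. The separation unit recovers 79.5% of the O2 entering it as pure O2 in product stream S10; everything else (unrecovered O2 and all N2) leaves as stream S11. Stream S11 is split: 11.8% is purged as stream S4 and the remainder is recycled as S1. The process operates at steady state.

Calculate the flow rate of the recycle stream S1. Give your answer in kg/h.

2745 kg/h

N2 enters only via S12 and leaves only via the purge: 1050×0.330 = 0.118×(N2 in S11), and the separation unit passes all N2, so N2 in S5 = N2 in S11 = 2936.4 kg/h.
O2 in S5: m_A = 1050×0.670 + (1−0.118)·(1−0.795)·m_A, so m_A = 703.5/0.8192 = 858.78 kg/h.
S11 = (1−0.795)×858.78 + 2936.4 = 3112.5 kg/h.
Recycle S1 = (1−0.118)×3112.5 = 2745.2 kg/h.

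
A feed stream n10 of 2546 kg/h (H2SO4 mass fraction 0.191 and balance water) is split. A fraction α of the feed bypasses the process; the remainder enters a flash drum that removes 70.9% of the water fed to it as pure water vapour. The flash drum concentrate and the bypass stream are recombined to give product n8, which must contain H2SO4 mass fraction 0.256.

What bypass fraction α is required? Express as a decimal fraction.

0.557

All 2546×0.191 = 486.29 kg/h of H2SO4 reaches n8, so n8 = 486.29/0.256 = 1899.6 kg/h and vapour = 646.45 kg/h.
The evaporator receives (1−α)·2546 of feed at 0.809 water and removes 0.709 of that water:
0.709×0.809×(1−α)×2546 = 646.45
(1−α) = 646.45/1460.3 = 0.4427;  α = 0.5573.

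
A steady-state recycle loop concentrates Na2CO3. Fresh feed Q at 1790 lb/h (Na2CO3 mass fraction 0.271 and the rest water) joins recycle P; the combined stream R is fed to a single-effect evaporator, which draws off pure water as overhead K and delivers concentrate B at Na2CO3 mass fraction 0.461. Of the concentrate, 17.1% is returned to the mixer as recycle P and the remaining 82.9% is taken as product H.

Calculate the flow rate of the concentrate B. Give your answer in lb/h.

1269 lb/h

Overall Na2CO3 balance (none leaves overhead): Na2CO3 in fresh feed = Na2CO3 in product, i.e. 1790×0.271 = (1−0.171)·B·0.461.
B = 485.09/(0.461×0.829) = 1269.3 lb/h.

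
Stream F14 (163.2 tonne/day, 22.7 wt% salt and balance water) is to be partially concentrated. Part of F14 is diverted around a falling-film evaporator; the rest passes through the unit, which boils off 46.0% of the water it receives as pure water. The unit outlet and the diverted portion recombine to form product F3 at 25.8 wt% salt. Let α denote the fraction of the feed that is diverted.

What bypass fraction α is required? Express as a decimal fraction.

0.662

All 163.2×0.227 = 37.046 tonne/day of salt reaches F3, so F3 = 37.046/0.258 = 143.59 tonne/day and vapour = 19.609 tonne/day.
The evaporator receives (1−α)·163.2 of feed at 0.773 water and removes 0.460 of that water:
0.460×0.773×(1−α)×163.2 = 19.609
(1−α) = 19.609/58.031 = 0.3379;  α = 0.6621.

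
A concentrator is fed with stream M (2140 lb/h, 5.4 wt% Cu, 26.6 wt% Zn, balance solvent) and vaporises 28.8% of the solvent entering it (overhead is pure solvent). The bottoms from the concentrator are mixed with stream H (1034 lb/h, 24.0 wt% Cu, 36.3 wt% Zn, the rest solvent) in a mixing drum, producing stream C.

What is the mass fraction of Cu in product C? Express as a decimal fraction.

Vapour removed = 0.288×0.680×2140 = 419.1 lb/h; concentrate = 1720.9 lb/h.
Cu reaching the mixer = 115.56 (from concentrate) + 1034×0.240 = 363.72 lb/h.
Product flow = 1720.9 + 1034 = 2754.9 lb/h; Cu fraction = 0.1320.

0.1320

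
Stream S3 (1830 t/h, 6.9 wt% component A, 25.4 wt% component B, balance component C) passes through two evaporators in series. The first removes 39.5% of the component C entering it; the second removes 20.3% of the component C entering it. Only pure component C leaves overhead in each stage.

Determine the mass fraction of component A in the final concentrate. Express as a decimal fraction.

0.106

component C in feed = 1830×0.677 = 1238.9 t/h.
After stage 1: component C left = (1−0.395)×1238.9 = 749.54; stream total = 1340.6 t/h.
After stage 2: component C left = (1−0.203)×749.54 = 597.38; final concentrate = 1188.5 t/h.
component A fraction = 126.27/1188.5 = 0.106.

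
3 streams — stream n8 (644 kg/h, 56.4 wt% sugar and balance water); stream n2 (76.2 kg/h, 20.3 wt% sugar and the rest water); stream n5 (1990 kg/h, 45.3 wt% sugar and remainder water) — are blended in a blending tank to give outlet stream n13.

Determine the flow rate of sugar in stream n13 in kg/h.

sugar out = sugar in = 644×0.564 + 76.2×0.203 + 1990×0.453 = 1280.2 kg/h.

1280 kg/h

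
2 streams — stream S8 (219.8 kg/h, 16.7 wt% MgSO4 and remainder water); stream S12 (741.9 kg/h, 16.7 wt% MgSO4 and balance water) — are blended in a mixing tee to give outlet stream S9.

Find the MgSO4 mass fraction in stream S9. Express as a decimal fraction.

0.167

Total flow out = 219.8 + 741.9 = 961.7 kg/h.
MgSO4 in = 219.8×0.167 + 741.9×0.167 = 160.6 kg/h.
MgSO4 mass fraction in S9 = 160.6/961.7 = 0.167.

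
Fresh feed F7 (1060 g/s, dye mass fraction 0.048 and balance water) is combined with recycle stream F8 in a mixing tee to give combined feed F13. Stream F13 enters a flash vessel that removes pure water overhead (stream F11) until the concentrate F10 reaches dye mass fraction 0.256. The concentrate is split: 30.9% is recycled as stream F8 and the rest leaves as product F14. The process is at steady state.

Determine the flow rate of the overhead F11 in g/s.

Overall dye balance (none leaves overhead): dye in fresh feed = dye in product, i.e. 1060×0.048 = (1−0.309)·F10·0.256.
F10 = 50.88/(0.256×0.691) = 287.63 g/s.
Recycle F8 = 0.309×287.63 = 88.877 g/s.
Combined feed F13 = 1060 + 88.877 = 1148.9 g/s.
Overhead F11 = F13 − F10 = 1148.9 − 287.63 = 861.25 g/s.

861.2 g/s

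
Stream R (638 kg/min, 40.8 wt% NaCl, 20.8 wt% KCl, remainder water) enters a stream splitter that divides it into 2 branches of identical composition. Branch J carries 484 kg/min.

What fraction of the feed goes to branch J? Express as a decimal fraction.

Fraction to J = 484/638 = 0.7586.

0.759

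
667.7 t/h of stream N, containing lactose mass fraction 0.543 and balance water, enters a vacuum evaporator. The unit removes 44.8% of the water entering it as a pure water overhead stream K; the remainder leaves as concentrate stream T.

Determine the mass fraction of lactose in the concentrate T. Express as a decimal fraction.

0.683

lactose is not removed: 667.7×0.543 = 362.56 t/h of lactose enters T.
water entering = 667.7×0.457 = 305.14 t/h; overhead removed = 0.448×305.14 = 136.7 t/h.
Concentrate = 667.7 − 136.7 = 531 t/h.
Mass fraction = 362.56/531 = 0.683.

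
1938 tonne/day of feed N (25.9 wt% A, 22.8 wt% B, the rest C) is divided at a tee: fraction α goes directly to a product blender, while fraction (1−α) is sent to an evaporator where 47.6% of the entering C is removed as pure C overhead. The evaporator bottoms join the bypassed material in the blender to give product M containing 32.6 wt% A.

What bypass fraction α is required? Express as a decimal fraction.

All 1938×0.259 = 501.94 tonne/day of A reaches M, so M = 501.94/0.326 = 1539.7 tonne/day and vapour = 398.3 tonne/day.
The evaporator receives (1−α)·1938 of feed at 0.513 C and removes 0.476 of that C:
0.476×0.513×(1−α)×1938 = 398.3
(1−α) = 398.3/473.24 = 0.8417;  α = 0.1583.

0.158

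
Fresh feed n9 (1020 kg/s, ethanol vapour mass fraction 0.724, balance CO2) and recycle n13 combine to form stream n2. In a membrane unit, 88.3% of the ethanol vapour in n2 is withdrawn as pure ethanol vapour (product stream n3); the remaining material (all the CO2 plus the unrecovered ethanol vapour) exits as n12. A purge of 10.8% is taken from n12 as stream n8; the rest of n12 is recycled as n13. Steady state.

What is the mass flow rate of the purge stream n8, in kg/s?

CO2 enters only via n9 and leaves only via the purge: 1020×0.276 = 0.108×(CO2 in n12), and the membrane unit passes all CO2, so CO2 in n2 = CO2 in n12 = 2606.7 kg/s.
ethanol vapour in n2: m_A = 1020×0.724 + (1−0.108)·(1−0.883)·m_A, so m_A = 738.48/0.8956 = 824.53 kg/s.
n12 = (1−0.883)×824.53 + 2606.7 = 2703.1 kg/s.
Purge n8 = 0.108×2703.1 = 291.94 kg/s.

291.9 kg/s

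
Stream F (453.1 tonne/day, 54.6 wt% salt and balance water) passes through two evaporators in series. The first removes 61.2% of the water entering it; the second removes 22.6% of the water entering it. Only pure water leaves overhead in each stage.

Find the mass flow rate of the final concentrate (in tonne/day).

309.2 tonne/day

water in feed = 453.1×0.454 = 205.71 tonne/day.
After stage 1: water left = (1−0.612)×205.71 = 79.814; stream total = 327.21 tonne/day.
After stage 2: water left = (1−0.226)×79.814 = 61.776; final concentrate = 309.17 tonne/day.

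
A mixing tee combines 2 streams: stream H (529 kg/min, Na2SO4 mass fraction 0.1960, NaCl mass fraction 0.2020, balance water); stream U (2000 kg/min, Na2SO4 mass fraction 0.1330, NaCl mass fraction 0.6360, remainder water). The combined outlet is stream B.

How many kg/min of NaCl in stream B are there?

NaCl out = NaCl in = 529×0.202 + 2000×0.636 = 1378.9 kg/min.

1379 kg/min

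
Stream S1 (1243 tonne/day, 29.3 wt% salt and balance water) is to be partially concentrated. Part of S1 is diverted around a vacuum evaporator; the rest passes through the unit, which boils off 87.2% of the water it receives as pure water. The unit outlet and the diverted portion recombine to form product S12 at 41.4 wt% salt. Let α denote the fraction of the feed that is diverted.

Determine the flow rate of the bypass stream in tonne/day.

All 1243×0.293 = 364.2 tonne/day of salt reaches S12, so S12 = 364.2/0.414 = 879.71 tonne/day and vapour = 363.29 tonne/day.
The evaporator receives (1−α)·1243 of feed at 0.707 water and removes 0.872 of that water:
0.872×0.707×(1−α)×1243 = 363.29
(1−α) = 363.29/766.31 = 0.4741;  α = 0.5259.
Bypass flow = 0.5259×1243 = 653.72 tonne/day.

653.7 tonne/day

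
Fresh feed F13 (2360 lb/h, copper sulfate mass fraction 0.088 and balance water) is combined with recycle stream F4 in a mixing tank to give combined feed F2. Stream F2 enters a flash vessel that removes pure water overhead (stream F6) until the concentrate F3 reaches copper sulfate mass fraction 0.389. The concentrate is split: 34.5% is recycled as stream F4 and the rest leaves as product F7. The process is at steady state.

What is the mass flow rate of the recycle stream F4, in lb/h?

Overall copper sulfate balance (none leaves overhead): copper sulfate in fresh feed = copper sulfate in product, i.e. 2360×0.088 = (1−0.345)·F3·0.389.
F3 = 207.68/(0.389×0.655) = 815.09 lb/h.
Recycle F4 = 0.345×815.09 = 281.2 lb/h.

281.2 lb/h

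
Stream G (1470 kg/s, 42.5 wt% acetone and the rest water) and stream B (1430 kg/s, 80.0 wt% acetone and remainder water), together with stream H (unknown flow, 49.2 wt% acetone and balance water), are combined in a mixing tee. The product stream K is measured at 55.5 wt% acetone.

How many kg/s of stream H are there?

Let H be the unknown flow. Total out = 2900 + H.
acetone balance: 1768.8 + 0.492·H = 0.555·(2900 + H)
(0.492 − 0.555)·H = 0.555×2900 − 1768.8 = -159.25
H = -159.25 / -0.063 = 2527.8 kg/s

2528 kg/s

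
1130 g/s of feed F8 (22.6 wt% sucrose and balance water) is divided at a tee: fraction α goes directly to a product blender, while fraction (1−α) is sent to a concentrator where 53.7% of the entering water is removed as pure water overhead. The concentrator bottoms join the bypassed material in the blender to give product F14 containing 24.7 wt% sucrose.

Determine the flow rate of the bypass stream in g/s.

All 1130×0.226 = 255.38 g/s of sucrose reaches F14, so F14 = 255.38/0.247 = 1033.9 g/s and vapour = 96.073 g/s.
The evaporator receives (1−α)·1130 of feed at 0.774 water and removes 0.537 of that water:
0.537×0.774×(1−α)×1130 = 96.073
(1−α) = 96.073/469.67 = 0.2046;  α = 0.7954.
Bypass flow = 0.7954×1130 = 898.85 g/s.

898.9 g/s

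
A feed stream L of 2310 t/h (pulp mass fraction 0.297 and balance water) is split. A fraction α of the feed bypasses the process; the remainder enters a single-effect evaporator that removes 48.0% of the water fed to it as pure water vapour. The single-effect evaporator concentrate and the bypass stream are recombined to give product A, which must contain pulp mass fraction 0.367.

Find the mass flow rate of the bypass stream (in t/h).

All 2310×0.297 = 686.07 t/h of pulp reaches A, so A = 686.07/0.367 = 1869.4 t/h and vapour = 440.6 t/h.
The evaporator receives (1−α)·2310 of feed at 0.703 water and removes 0.480 of that water:
0.480×0.703×(1−α)×2310 = 440.6
(1−α) = 440.6/779.49 = 0.5652;  α = 0.4348.
Bypass flow = 0.4348×2310 = 1004.3 t/h.

1004 t/h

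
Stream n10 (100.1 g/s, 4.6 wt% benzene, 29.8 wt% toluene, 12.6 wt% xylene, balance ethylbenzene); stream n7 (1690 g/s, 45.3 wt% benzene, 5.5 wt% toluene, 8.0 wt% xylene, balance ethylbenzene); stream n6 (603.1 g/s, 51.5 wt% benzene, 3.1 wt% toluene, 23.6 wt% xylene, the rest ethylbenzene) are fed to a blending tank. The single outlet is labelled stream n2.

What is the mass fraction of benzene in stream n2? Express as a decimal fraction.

0.452

Total flow out = 100.1 + 1690 + 603.1 = 2393.2 g/s.
benzene in = 100.1×0.046 + 1690×0.453 + 603.1×0.515 = 1080.8 g/s.
benzene mass fraction in n2 = 1080.8/2393.2 = 0.452.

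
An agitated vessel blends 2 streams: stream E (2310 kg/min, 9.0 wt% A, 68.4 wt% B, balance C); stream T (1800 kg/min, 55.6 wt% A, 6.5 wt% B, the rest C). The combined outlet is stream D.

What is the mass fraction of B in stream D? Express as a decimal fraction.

0.413

Total flow out = 2310 + 1800 = 4110 kg/min.
B in = 2310×0.684 + 1800×0.065 = 1697 kg/min.
B mass fraction in D = 1697/4110 = 0.413.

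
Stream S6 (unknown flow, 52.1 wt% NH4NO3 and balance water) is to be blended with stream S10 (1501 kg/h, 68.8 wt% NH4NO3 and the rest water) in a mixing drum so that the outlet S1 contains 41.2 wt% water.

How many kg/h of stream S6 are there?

2240 kg/h

Let S6 be the unknown flow. Total out = 1501 + S6.
water balance: 468.31 + 0.479·S6 = 0.412·(1501 + S6)
(0.479 − 0.412)·S6 = 0.412×1501 − 468.31 = 150.1
S6 = 150.1 / 0.067 = 2240.3 kg/h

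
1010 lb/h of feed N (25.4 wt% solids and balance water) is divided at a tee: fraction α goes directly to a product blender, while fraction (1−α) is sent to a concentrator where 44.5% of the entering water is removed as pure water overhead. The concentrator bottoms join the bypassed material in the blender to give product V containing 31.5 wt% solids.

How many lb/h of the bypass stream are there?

420.8 lb/h

All 1010×0.254 = 256.54 lb/h of solids reaches V, so V = 256.54/0.315 = 814.41 lb/h and vapour = 195.59 lb/h.
The evaporator receives (1−α)·1010 of feed at 0.746 water and removes 0.445 of that water:
0.445×0.746×(1−α)×1010 = 195.59
(1−α) = 195.59/335.29 = 0.5833;  α = 0.4167.
Bypass flow = 0.4167×1010 = 420.83 lb/h.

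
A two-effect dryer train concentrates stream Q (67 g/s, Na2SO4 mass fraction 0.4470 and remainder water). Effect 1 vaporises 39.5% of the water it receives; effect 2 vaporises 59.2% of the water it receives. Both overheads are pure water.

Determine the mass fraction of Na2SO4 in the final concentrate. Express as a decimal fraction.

water in feed = 67×0.553 = 37.051 g/s.
After stage 1: water left = (1−0.395)×37.051 = 22.416; stream total = 52.365 g/s.
After stage 2: water left = (1−0.592)×22.416 = 9.1457; final concentrate = 39.095 g/s.
Na2SO4 fraction = 29.949/39.095 = 0.7661.

0.7661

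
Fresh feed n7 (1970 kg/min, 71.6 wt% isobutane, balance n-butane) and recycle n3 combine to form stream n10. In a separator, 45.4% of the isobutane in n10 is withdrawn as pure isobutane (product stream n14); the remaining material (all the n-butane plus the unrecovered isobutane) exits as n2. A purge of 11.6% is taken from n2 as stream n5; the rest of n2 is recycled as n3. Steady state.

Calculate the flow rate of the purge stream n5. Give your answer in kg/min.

732.2 kg/min

n-butane enters only via n7 and leaves only via the purge: 1970×0.284 = 0.116×(n-butane in n2), and the separator passes all n-butane, so n-butane in n10 = n-butane in n2 = 4823.1 kg/min.
isobutane in n10: m_A = 1970×0.716 + (1−0.116)·(1−0.454)·m_A, so m_A = 1410.5/0.5173 = 2726.5 kg/min.
n2 = (1−0.454)×2726.5 + 4823.1 = 6311.8 kg/min.
Purge n5 = 0.116×6311.8 = 732.17 kg/min.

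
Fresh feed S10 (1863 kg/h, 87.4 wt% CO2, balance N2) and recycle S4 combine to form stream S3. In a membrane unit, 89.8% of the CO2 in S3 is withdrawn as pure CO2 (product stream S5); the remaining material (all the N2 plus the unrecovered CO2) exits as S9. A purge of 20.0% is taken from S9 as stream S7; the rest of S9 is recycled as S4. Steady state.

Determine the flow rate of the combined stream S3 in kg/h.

N2 enters only via S10 and leaves only via the purge: 1863×0.126 = 0.200×(N2 in S9), and the membrane unit passes all N2, so N2 in S3 = N2 in S9 = 1173.7 kg/h.
CO2 in S3: m_A = 1863×0.874 + (1−0.200)·(1−0.898)·m_A, so m_A = 1628.3/0.9184 = 1772.9 kg/h.
S3 = 1772.9 + 1173.7 = 2946.6 kg/h.

2947 kg/h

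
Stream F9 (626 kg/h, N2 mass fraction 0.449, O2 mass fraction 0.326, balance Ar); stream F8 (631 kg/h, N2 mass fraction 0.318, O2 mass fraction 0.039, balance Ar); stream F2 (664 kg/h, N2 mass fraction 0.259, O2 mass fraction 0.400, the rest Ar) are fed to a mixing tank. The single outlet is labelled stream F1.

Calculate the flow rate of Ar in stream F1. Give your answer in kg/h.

Ar out = Ar in = 626×0.225 + 631×0.643 + 664×0.341 = 773.01 kg/h.

773 kg/h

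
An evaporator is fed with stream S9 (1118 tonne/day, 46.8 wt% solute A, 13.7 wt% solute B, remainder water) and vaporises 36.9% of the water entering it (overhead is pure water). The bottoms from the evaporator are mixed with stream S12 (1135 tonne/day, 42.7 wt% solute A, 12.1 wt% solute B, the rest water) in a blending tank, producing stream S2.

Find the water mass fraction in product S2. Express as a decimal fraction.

0.3788

Vapour removed = 0.369×0.395×1118 = 162.95 tonne/day; concentrate = 955.05 tonne/day.
water reaching the mixer = 278.66 (from concentrate) + 1135×0.452 = 791.68 tonne/day.
Product flow = 955.05 + 1135 = 2090 tonne/day; water fraction = 0.3788.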